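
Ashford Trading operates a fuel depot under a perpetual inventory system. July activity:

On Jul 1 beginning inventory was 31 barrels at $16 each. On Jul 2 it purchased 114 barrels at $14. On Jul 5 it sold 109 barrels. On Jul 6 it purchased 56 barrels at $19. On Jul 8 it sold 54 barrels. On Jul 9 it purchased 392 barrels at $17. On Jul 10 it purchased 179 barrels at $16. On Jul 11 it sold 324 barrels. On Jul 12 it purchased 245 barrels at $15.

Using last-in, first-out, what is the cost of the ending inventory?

Ending inventory = $8,478

Jul 5, 109 sold [LIFO — newest first]: 109 @ $14 = $1,526
Jul 8, 54 sold [LIFO — newest first]: 54 @ $19 = $1,026
Jul 11, 324 sold [LIFO — newest first]: 179 @ $16 + 145 @ $17 = $5,329
Total COGS = $1,526 + $1,026 + $5,329 = $7,881
Ending inventory: 31 @ $16 + 5 @ $14 + 2 @ $19 + 247 @ $17 + 245 @ $15 = $8,478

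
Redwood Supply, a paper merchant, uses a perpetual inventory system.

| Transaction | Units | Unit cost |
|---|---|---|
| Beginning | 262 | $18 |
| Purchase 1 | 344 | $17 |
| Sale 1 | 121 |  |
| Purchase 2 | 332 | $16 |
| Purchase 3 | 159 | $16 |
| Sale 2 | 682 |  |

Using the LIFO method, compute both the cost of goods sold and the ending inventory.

Sale 1 (121) [LIFO — newest first]: 121 @ $17 = $2,057
Sale 2 (682) [LIFO — newest first]: 159 @ $16 + 332 @ $16 + 191 @ $17 = $11,103
Total COGS = $2,057 + $11,103 = $13,160
Ending inventory: 262 @ $18 + 32 @ $17 = $5,260
Check: goods available $18,420 = COGS $13,160 + ending $5,260

COGS = $13,160; ending inventory = $5,260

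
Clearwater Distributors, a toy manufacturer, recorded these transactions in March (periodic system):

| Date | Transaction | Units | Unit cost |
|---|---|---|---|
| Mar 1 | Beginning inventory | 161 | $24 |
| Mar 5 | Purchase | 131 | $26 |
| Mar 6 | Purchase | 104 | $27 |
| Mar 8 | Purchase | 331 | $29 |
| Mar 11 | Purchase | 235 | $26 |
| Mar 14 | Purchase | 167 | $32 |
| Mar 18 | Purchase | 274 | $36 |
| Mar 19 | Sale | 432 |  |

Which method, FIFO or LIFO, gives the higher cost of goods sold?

FIFO COGS: 161 @ $24 + 131 @ $26 + 104 @ $27 + 36 @ $29 = $11,122
LIFO COGS: 274 @ $36 + 158 @ $32 = $14,920

LIFO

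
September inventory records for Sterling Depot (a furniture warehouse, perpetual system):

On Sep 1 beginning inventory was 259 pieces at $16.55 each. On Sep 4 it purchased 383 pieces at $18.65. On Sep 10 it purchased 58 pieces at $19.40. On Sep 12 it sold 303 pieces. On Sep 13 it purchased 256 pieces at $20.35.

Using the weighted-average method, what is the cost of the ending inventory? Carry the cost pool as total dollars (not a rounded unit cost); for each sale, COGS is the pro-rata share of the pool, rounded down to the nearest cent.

Ending inventory = $12,329.86

After Sep 1: 259 on hand, pool $4,286.45 (≈ $16.5500 each)
After Sep 4: 642 on hand, pool $11,429.40 (≈ $17.8028 each)
After Sep 10: 700 on hand, pool $12,554.60 (≈ $17.9351 each)
Sep 12, sell 303: 303/700 × $12,554.60 → $5,434.34
After Sep 13: 653 on hand, pool $12,329.86 (≈ $18.8819 each)
Ending inventory (cost pool remaining) = $12,329.86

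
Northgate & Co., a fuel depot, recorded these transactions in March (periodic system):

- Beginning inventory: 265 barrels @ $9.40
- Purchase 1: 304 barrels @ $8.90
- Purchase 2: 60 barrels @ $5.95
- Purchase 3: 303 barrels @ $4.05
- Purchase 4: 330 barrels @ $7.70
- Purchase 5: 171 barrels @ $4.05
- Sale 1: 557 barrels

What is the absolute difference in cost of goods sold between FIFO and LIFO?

FIFO COGS: 265 @ $9.40 + 292 @ $8.90 = $5,089.80
LIFO COGS: 171 @ $4.05 + 330 @ $7.70 + 56 @ $4.05 = $3,460.35
Difference = |$5,089.80 − $3,460.35| = $1,629.45

$1,629.45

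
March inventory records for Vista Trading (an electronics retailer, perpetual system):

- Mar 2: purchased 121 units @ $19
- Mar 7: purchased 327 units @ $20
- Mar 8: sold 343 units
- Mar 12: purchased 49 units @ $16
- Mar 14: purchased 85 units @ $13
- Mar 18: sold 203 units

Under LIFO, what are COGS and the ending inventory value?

Mar 8, 343 sold [LIFO — newest first]: 327 @ $20 + 16 @ $19 = $6,844
Mar 18, 203 sold [LIFO — newest first]: 85 @ $13 + 49 @ $16 + 69 @ $19 = $3,200
Total COGS = $6,844 + $3,200 = $10,044
Ending inventory: 36 @ $19 = $684

COGS = $10,044; ending inventory = $684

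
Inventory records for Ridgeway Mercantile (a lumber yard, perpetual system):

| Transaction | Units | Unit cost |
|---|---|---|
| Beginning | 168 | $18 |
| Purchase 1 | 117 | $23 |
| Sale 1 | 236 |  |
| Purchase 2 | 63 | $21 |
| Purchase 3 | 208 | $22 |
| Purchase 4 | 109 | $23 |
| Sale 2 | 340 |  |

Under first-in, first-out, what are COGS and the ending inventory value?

Sale 1 (236) [FIFO — oldest first]: 168 @ $18 + 68 @ $23 = $4,588
Sale 2 (340) [FIFO — oldest first]: 49 @ $23 + 63 @ $21 + 208 @ $22 + 20 @ $23 = $7,486
Total COGS = $4,588 + $7,486 = $12,074
Ending inventory: 89 @ $23 = $2,047

COGS = $12,074; ending inventory = $2,047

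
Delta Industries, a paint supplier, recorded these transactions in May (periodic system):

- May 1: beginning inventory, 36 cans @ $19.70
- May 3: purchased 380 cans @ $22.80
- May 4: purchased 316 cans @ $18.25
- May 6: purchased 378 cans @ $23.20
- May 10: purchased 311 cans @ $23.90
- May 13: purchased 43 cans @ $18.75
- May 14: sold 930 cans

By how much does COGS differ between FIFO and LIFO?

FIFO COGS: 36 @ $19.70 + 380 @ $22.80 + 316 @ $18.25 + 198 @ $23.20 = $19,733.80
LIFO COGS: 43 @ $18.75 + 311 @ $23.90 + 378 @ $23.20 + 198 @ $18.25 = $20,622.25
Difference = |$19,733.80 − $20,622.25| = $888.45

$888.45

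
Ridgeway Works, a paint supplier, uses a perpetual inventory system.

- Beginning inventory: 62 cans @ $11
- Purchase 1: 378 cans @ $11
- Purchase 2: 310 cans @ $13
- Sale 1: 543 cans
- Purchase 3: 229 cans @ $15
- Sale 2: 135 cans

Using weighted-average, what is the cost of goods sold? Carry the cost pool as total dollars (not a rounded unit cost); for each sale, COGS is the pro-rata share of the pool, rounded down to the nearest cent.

COGS = $8,243.48

After Beginning: 62 on hand, pool $682.00 (≈ $11.0000 each)
After Purchase 1: 440 on hand, pool $4,840.00 (≈ $11.0000 each)
After Purchase 2: 750 on hand, pool $8,870.00 (≈ $11.8267 each)
Sale 1, sell 543: 543/750 × $8,870.00 → $6,421.88
After Purchase 3: 436 on hand, pool $5,883.12 (≈ $13.4934 each)
Sale 2, sell 135: 135/436 × $5,883.12 → $1,821.60
Total COGS = $6,421.88 + $1,821.60 = $8,243.48
Ending inventory (cost pool remaining) = $4,061.52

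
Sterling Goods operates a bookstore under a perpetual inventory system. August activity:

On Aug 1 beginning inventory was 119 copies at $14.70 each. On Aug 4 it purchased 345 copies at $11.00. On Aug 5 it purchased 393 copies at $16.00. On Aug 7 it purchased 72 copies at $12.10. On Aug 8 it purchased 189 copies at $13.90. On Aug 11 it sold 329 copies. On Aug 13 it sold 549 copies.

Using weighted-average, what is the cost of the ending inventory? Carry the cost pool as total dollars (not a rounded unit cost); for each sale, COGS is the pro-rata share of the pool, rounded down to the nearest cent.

After Aug 1: 119 on hand, pool $1,749.30 (≈ $14.7000 each)
After Aug 4: 464 on hand, pool $5,544.30 (≈ $11.9489 each)
After Aug 5: 857 on hand, pool $11,832.30 (≈ $13.8067 each)
After Aug 7: 929 on hand, pool $12,703.50 (≈ $13.6744 each)
After Aug 8: 1118 on hand, pool $15,330.60 (≈ $13.7125 each)
Aug 11, sell 329: 329/1118 × $15,330.60 → $4,511.41
Aug 13, sell 549: 549/789 × $10,819.19 → $7,528.18
Total COGS = $4,511.41 + $7,528.18 = $12,039.59
Ending inventory (cost pool remaining) = $3,291.01
Check: goods available $15,330.60 = COGS $12,039.59 + ending $3,291.01

Ending inventory = $3,291.01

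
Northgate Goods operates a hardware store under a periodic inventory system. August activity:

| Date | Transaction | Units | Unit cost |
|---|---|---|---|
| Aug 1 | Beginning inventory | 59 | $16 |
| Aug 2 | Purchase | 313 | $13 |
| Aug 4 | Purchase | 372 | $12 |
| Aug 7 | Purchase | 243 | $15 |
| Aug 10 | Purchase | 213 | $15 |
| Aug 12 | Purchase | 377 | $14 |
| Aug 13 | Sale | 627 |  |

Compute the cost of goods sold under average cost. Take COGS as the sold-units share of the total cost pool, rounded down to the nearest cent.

Aug 13, sell 627: 627/1577 × $21,595.00 → $8,585.96
Ending inventory (cost pool remaining) = $13,009.04

COGS = $8,585.96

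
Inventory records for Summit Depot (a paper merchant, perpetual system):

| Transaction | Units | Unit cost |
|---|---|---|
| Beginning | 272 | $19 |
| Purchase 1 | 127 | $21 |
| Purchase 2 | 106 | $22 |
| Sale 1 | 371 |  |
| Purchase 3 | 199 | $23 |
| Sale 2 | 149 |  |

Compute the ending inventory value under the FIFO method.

Ending inventory = $4,232

Sale 1 (371) [FIFO — oldest first]: 272 @ $19 + 99 @ $21 = $7,247
Sale 2 (149) [FIFO — oldest first]: 28 @ $21 + 106 @ $22 + 15 @ $23 = $3,265
Total COGS = $7,247 + $3,265 = $10,512
Ending inventory: 184 @ $23 = $4,232
Check: goods available $14,744 = COGS $10,512 + ending $4,232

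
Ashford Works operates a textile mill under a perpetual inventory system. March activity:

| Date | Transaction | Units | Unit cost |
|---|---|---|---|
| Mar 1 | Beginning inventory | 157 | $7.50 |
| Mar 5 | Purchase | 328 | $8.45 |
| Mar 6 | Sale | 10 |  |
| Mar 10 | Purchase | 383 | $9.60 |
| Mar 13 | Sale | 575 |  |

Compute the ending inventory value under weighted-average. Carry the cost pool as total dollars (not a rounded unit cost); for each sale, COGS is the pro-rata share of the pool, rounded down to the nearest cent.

Ending inventory = $2,488.45

After Mar 1: 157 on hand, pool $1,177.50 (≈ $7.5000 each)
After Mar 5: 485 on hand, pool $3,949.10 (≈ $8.1425 each)
Mar 6, sell 10: 10/485 × $3,949.10 → $81.42
After Mar 10: 858 on hand, pool $7,544.48 (≈ $8.7931 each)
Mar 13, sell 575: 575/858 × $7,544.48 → $5,056.03
Total COGS = $81.42 + $5,056.03 = $5,137.45
Ending inventory (cost pool remaining) = $2,488.45
Check: goods available $7,625.90 = COGS $5,137.45 + ending $2,488.45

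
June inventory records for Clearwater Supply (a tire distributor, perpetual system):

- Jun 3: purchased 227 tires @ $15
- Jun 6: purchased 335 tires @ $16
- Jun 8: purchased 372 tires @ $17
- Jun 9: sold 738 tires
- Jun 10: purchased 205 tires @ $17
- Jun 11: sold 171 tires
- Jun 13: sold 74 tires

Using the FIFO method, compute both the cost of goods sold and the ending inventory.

COGS = $15,922; ending inventory = $2,652

Jun 9, 738 sold [FIFO — oldest first]: 227 @ $15 + 335 @ $16 + 176 @ $17 = $11,757
Jun 11, 171 sold [FIFO — oldest first]: 171 @ $17 = $2,907
Jun 13, 74 sold [FIFO — oldest first]: 25 @ $17 + 49 @ $17 = $1,258
Total COGS = $11,757 + $2,907 + $1,258 = $15,922
Ending inventory: 156 @ $17 = $2,652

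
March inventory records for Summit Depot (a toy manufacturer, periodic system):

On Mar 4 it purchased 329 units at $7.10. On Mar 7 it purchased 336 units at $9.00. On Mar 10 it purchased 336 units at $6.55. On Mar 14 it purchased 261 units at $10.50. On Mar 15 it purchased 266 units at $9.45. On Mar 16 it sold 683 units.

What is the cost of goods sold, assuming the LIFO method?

Mar 16, 683 sold [LIFO — newest first]: 266 @ $9.45 + 261 @ $10.50 + 156 @ $6.55 = $6,276.00
Ending inventory: 329 @ $7.10 + 336 @ $9.00 + 180 @ $6.55 = $6,538.90
Check: goods available $12,814.90 = COGS $6,276.00 + ending $6,538.90

COGS = $6,276.00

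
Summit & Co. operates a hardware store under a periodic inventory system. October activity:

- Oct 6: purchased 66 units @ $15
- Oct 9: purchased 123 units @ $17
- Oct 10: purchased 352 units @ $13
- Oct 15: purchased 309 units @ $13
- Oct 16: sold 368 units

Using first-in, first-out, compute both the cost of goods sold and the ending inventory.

Oct 16, 368 sold [FIFO — oldest first]: 66 @ $15 + 123 @ $17 + 179 @ $13 = $5,408
Ending inventory: 173 @ $13 + 309 @ $13 = $6,266
Check: goods available $11,674 = COGS $5,408 + ending $6,266

COGS = $5,408; ending inventory = $6,266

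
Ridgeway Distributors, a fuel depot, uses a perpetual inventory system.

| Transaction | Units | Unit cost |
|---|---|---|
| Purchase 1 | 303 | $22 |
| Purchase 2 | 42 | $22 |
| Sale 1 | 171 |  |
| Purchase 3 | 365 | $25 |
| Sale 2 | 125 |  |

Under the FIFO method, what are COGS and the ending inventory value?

Sale 1 (171) [FIFO — oldest first]: 171 @ $22 = $3,762
Sale 2 (125) [FIFO — oldest first]: 125 @ $22 = $2,750
Total COGS = $3,762 + $2,750 = $6,512
Ending inventory: 7 @ $22 + 42 @ $22 + 365 @ $25 = $10,203

COGS = $6,512; ending inventory = $10,203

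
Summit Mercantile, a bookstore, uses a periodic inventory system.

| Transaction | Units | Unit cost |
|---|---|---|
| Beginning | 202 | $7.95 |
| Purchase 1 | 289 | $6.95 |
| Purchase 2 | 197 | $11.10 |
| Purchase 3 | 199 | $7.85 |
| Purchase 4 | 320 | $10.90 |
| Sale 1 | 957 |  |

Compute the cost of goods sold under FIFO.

Sale 1 (957) [FIFO — oldest first]: 202 @ $7.95 + 289 @ $6.95 + 197 @ $11.10 + 199 @ $7.85 + 70 @ $10.90 = $8,126.30
Ending inventory: 250 @ $10.90 = $2,725.00

COGS = $8,126.30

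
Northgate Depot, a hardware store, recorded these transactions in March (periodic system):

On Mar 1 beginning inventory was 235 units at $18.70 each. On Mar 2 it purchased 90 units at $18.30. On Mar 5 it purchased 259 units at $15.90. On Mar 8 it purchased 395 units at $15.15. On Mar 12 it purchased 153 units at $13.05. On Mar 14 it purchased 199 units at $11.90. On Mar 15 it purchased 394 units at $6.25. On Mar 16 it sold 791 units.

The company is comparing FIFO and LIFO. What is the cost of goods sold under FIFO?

COGS = $13,295.65

FIFO COGS: 235 @ $18.70 + 90 @ $18.30 + 259 @ $15.90 + 207 @ $15.15 = $13,295.65
LIFO COGS: 394 @ $6.25 + 199 @ $11.90 + 153 @ $13.05 + 45 @ $15.15 = $7,509.00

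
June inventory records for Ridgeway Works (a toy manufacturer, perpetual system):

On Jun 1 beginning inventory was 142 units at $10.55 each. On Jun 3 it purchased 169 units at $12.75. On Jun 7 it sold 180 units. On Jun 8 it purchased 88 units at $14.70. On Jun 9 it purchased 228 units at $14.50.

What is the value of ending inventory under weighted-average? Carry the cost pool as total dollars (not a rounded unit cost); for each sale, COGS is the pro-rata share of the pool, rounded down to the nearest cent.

After Jun 1: 142 on hand, pool $1,498.10 (≈ $10.5500 each)
After Jun 3: 311 on hand, pool $3,652.85 (≈ $11.7455 each)
Jun 7, sell 180: 180/311 × $3,652.85 → $2,114.18
After Jun 8: 219 on hand, pool $2,832.27 (≈ $12.9327 each)
After Jun 9: 447 on hand, pool $6,138.27 (≈ $13.7321 each)
Ending inventory (cost pool remaining) = $6,138.27

Ending inventory = $6,138.27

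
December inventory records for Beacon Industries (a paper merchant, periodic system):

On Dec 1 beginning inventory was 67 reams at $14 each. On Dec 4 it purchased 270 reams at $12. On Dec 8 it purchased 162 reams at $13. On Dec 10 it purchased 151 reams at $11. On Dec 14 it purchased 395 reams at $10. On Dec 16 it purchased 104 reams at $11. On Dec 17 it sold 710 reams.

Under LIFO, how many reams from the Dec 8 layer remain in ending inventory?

102

Dec 17, 710 sold [LIFO — newest first]: 104 @ $11 + 395 @ $10 + 151 @ $11 + 60 @ $13 = $7,535
Ending inventory: 67 @ $14 + 270 @ $12 + 102 @ $13 = $5,504
Check: goods available $13,039 = COGS $7,535 + ending $5,504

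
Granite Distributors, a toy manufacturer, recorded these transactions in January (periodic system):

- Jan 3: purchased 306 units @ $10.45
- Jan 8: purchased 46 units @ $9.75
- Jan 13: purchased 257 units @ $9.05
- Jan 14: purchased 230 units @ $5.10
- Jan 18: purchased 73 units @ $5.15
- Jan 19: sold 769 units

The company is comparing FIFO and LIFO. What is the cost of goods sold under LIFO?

COGS = $6,026.65

FIFO COGS: 306 @ $10.45 + 46 @ $9.75 + 257 @ $9.05 + 160 @ $5.10 = $6,788.05
LIFO COGS: 73 @ $5.15 + 230 @ $5.10 + 257 @ $9.05 + 46 @ $9.75 + 163 @ $10.45 = $6,026.65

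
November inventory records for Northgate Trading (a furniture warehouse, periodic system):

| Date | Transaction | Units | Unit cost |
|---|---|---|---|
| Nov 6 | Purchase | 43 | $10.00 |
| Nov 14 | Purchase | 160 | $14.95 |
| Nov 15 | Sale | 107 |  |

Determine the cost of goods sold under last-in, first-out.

Nov 15, 107 sold [LIFO — newest first]: 107 @ $14.95 = $1,599.65
Ending inventory: 43 @ $10.00 + 53 @ $14.95 = $1,222.35
Check: goods available $2,822.00 = COGS $1,599.65 + ending $1,222.35

COGS = $1,599.65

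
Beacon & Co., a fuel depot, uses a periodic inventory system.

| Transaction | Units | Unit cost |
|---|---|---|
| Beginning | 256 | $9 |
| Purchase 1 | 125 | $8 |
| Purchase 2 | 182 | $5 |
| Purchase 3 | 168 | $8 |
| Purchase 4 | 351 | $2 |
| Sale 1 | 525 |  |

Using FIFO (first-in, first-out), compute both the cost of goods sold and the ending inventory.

COGS = $4,024; ending inventory = $2,236

Sale 1 (525) [FIFO — oldest first]: 256 @ $9 + 125 @ $8 + 144 @ $5 = $4,024
Ending inventory: 38 @ $5 + 168 @ $8 + 351 @ $2 = $2,236
Check: goods available $6,260 = COGS $4,024 + ending $2,236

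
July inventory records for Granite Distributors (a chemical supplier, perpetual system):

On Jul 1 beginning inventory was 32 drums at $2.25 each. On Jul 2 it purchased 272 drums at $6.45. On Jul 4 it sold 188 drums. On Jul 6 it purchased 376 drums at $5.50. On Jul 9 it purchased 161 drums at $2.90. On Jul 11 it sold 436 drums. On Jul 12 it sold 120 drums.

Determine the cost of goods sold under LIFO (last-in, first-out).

Jul 4, 188 sold [LIFO — newest first]: 188 @ $6.45 = $1,212.60
Jul 11, 436 sold [LIFO — newest first]: 161 @ $2.90 + 275 @ $5.50 = $1,979.40
Jul 12, 120 sold [LIFO — newest first]: 101 @ $5.50 + 19 @ $6.45 = $678.05
Total COGS = $1,212.60 + $1,979.40 + $678.05 = $3,870.05
Ending inventory: 32 @ $2.25 + 65 @ $6.45 = $491.25

COGS = $3,870.05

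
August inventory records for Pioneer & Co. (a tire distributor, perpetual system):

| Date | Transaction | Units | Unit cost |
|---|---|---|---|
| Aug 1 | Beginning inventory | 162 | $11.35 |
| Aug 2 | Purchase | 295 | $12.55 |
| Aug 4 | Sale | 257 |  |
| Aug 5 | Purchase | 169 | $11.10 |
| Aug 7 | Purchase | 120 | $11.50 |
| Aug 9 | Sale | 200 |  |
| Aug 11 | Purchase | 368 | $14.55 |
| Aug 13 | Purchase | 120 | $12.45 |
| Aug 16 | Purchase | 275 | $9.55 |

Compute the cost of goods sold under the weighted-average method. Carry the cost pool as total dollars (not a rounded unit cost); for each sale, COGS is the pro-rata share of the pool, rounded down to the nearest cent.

After Aug 1: 162 on hand, pool $1,838.70 (≈ $11.3500 each)
After Aug 2: 457 on hand, pool $5,540.95 (≈ $12.1246 each)
Aug 4, sell 257: 257/457 × $5,540.95 → $3,116.02
After Aug 5: 369 on hand, pool $4,300.83 (≈ $11.6554 each)
After Aug 7: 489 on hand, pool $5,680.83 (≈ $11.6172 each)
Aug 9, sell 200: 200/489 × $5,680.83 → $2,323.44
After Aug 11: 657 on hand, pool $8,711.79 (≈ $13.2600 each)
After Aug 13: 777 on hand, pool $10,205.79 (≈ $13.1349 each)
After Aug 16: 1052 on hand, pool $12,832.04 (≈ $12.1978 each)
Total COGS = $3,116.02 + $2,323.44 = $5,439.46
Ending inventory (cost pool remaining) = $12,832.04

COGS = $5,439.46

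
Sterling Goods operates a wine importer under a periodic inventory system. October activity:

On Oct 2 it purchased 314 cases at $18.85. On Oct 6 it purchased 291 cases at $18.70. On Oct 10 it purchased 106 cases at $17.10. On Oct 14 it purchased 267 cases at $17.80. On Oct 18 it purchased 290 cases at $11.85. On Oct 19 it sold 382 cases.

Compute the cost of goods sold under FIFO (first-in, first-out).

COGS = $7,190.50

Oct 19, 382 sold [FIFO — oldest first]: 314 @ $18.85 + 68 @ $18.70 = $7,190.50
Ending inventory: 223 @ $18.70 + 106 @ $17.10 + 267 @ $17.80 + 290 @ $11.85 = $14,171.80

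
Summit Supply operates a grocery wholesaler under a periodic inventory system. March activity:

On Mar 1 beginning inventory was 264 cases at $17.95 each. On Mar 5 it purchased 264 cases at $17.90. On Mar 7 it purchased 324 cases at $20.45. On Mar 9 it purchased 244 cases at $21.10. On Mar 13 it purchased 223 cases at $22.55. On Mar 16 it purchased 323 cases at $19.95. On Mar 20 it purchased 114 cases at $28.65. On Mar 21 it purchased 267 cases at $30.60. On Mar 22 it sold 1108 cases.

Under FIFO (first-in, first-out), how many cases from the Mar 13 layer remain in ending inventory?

211

Mar 22, 1108 sold [FIFO — oldest first]: 264 @ $17.95 + 264 @ $17.90 + 324 @ $20.45 + 244 @ $21.10 + 12 @ $22.55 = $21,509.20
Ending inventory: 211 @ $22.55 + 323 @ $19.95 + 114 @ $28.65 + 267 @ $30.60 = $22,638.20
Check: goods available $44,147.40 = COGS $21,509.20 + ending $22,638.20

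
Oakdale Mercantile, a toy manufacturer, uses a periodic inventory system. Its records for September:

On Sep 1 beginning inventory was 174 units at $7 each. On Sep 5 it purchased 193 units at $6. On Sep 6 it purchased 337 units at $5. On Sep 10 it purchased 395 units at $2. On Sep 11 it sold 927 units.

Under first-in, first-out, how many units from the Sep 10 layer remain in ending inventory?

172

Sep 11, 927 sold [FIFO — oldest first]: 174 @ $7 + 193 @ $6 + 337 @ $5 + 223 @ $2 = $4,507
Ending inventory: 172 @ $2 = $344
Check: goods available $4,851 = COGS $4,507 + ending $344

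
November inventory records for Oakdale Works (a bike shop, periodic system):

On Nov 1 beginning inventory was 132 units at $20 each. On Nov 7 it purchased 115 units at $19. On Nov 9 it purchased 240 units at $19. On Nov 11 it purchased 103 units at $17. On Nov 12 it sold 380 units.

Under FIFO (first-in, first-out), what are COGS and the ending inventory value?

Nov 12, 380 sold [FIFO — oldest first]: 132 @ $20 + 115 @ $19 + 133 @ $19 = $7,352
Ending inventory: 107 @ $19 + 103 @ $17 = $3,784
Check: goods available $11,136 = COGS $7,352 + ending $3,784

COGS = $7,352; ending inventory = $3,784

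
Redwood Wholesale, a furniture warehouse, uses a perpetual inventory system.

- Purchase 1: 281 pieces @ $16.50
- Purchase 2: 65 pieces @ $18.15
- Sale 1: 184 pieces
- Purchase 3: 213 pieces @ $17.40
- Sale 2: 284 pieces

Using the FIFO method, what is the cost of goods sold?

Sale 1 (184) [FIFO — oldest first]: 184 @ $16.50 = $3,036.00
Sale 2 (284) [FIFO — oldest first]: 97 @ $16.50 + 65 @ $18.15 + 122 @ $17.40 = $4,903.05
Total COGS = $3,036.00 + $4,903.05 = $7,939.05
Ending inventory: 91 @ $17.40 = $1,583.40
Check: goods available $9,522.45 = COGS $7,939.05 + ending $1,583.40

COGS = $7,939.05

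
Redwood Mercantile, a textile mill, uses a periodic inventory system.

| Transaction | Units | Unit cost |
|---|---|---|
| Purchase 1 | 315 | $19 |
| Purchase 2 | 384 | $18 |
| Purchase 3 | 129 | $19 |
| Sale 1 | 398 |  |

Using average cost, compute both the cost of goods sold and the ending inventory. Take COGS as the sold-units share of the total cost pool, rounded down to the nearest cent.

COGS = $7,377.42; ending inventory = $7,970.58

Sale 1, sell 398: 398/828 × $15,348.00 → $7,377.42
Ending inventory (cost pool remaining) = $7,970.58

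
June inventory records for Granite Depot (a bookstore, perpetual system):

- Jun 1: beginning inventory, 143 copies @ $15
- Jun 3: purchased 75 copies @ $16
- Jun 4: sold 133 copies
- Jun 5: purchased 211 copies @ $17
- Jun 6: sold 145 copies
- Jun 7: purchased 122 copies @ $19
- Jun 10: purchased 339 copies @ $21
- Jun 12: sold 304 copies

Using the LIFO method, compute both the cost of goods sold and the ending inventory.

COGS = $10,919; ending inventory = $5,450

Jun 4, 133 sold [LIFO — newest first]: 75 @ $16 + 58 @ $15 = $2,070
Jun 6, 145 sold [LIFO — newest first]: 145 @ $17 = $2,465
Jun 12, 304 sold [LIFO — newest first]: 304 @ $21 = $6,384
Total COGS = $2,070 + $2,465 + $6,384 = $10,919
Ending inventory: 85 @ $15 + 66 @ $17 + 122 @ $19 + 35 @ $21 = $5,450
Check: goods available $16,369 = COGS $10,919 + ending $5,450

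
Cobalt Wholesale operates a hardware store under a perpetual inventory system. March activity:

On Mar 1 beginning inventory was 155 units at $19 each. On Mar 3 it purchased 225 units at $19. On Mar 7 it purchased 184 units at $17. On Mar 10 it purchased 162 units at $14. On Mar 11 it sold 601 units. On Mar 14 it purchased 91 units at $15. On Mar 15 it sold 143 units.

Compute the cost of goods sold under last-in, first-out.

COGS = $12,594

Mar 11, 601 sold [LIFO — newest first]: 162 @ $14 + 184 @ $17 + 225 @ $19 + 30 @ $19 = $10,241
Mar 15, 143 sold [LIFO — newest first]: 91 @ $15 + 52 @ $19 = $2,353
Total COGS = $10,241 + $2,353 = $12,594
Ending inventory: 73 @ $19 = $1,387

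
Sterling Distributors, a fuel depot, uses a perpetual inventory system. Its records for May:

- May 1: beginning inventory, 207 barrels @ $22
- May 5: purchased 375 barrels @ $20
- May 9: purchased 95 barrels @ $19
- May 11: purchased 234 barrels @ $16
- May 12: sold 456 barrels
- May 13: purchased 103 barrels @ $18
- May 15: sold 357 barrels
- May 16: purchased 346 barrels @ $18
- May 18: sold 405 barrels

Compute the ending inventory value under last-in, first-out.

May 12, 456 sold [LIFO — newest first]: 234 @ $16 + 95 @ $19 + 127 @ $20 = $8,089
May 15, 357 sold [LIFO — newest first]: 103 @ $18 + 248 @ $20 + 6 @ $22 = $6,946
May 18, 405 sold [LIFO — newest first]: 346 @ $18 + 59 @ $22 = $7,526
Total COGS = $8,089 + $6,946 + $7,526 = $22,561
Ending inventory: 142 @ $22 = $3,124

Ending inventory = $3,124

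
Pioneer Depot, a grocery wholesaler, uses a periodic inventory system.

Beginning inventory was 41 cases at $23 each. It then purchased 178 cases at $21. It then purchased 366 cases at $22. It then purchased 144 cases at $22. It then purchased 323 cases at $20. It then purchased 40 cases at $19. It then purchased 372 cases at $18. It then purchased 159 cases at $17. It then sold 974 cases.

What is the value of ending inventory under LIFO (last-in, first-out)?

Sale 1 (974) [LIFO — newest first]: 159 @ $17 + 372 @ $18 + 40 @ $19 + 323 @ $20 + 80 @ $22 = $18,379
Ending inventory: 41 @ $23 + 178 @ $21 + 366 @ $22 + 64 @ $22 = $14,141

Ending inventory = $14,141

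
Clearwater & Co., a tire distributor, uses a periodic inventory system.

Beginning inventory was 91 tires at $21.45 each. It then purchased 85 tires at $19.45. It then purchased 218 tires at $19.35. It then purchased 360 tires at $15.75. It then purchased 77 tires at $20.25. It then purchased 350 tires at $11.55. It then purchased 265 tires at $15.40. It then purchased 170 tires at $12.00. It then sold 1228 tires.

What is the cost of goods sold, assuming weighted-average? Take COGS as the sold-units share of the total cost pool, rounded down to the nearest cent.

COGS = $19,161.85

Sale 1, sell 1228: 1228/1616 × $25,216.25 → $19,161.85
Ending inventory (cost pool remaining) = $6,054.40
Check: goods available $25,216.25 = COGS $19,161.85 + ending $6,054.40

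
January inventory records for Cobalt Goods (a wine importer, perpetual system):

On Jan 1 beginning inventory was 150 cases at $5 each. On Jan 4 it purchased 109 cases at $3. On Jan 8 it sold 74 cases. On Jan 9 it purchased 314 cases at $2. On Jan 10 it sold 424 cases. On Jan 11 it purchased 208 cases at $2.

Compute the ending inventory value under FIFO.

Jan 8, 74 sold [FIFO — oldest first]: 74 @ $5 = $370
Jan 10, 424 sold [FIFO — oldest first]: 76 @ $5 + 109 @ $3 + 239 @ $2 = $1,185
Total COGS = $370 + $1,185 = $1,555
Ending inventory: 75 @ $2 + 208 @ $2 = $566
Check: goods available $2,121 = COGS $1,555 + ending $566

Ending inventory = $566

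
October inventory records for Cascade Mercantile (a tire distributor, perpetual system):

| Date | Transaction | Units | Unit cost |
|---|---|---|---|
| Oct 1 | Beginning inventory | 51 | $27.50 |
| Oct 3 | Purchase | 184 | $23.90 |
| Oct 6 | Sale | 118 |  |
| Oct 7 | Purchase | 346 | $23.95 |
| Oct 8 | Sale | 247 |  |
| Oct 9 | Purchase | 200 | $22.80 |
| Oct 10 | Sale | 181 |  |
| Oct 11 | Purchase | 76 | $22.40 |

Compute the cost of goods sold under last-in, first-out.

COGS = $12,862.65

Oct 6, 118 sold [LIFO — newest first]: 118 @ $23.90 = $2,820.20
Oct 8, 247 sold [LIFO — newest first]: 247 @ $23.95 = $5,915.65
Oct 10, 181 sold [LIFO — newest first]: 181 @ $22.80 = $4,126.80
Total COGS = $2,820.20 + $5,915.65 + $4,126.80 = $12,862.65
Ending inventory: 51 @ $27.50 + 66 @ $23.90 + 99 @ $23.95 + 19 @ $22.80 + 76 @ $22.40 = $7,486.55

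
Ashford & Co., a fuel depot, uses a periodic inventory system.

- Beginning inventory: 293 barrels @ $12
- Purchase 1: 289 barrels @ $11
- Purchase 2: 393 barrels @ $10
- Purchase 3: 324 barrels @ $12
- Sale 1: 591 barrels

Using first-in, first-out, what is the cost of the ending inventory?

Ending inventory = $7,728

Sale 1 (591) [FIFO — oldest first]: 293 @ $12 + 289 @ $11 + 9 @ $10 = $6,785
Ending inventory: 384 @ $10 + 324 @ $12 = $7,728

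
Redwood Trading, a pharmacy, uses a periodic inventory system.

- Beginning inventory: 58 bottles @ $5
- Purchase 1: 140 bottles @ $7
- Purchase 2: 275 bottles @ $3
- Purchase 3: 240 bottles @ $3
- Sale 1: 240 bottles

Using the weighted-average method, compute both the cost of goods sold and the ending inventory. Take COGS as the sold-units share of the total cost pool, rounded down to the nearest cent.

COGS = $947.54; ending inventory = $1,867.46

Sale 1, sell 240: 240/713 × $2,815.00 → $947.54
Ending inventory (cost pool remaining) = $1,867.46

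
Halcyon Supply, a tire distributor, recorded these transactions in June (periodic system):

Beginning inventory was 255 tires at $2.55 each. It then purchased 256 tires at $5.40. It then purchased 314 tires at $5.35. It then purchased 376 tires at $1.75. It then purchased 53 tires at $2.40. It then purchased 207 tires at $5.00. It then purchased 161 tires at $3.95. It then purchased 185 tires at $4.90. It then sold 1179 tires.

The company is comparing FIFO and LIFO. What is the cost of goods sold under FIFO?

COGS = $4,332.05

FIFO COGS: 255 @ $2.55 + 256 @ $5.40 + 314 @ $5.35 + 354 @ $1.75 = $4,332.05
LIFO COGS: 185 @ $4.90 + 161 @ $3.95 + 207 @ $5.00 + 53 @ $2.40 + 376 @ $1.75 + 197 @ $5.35 = $4,416.60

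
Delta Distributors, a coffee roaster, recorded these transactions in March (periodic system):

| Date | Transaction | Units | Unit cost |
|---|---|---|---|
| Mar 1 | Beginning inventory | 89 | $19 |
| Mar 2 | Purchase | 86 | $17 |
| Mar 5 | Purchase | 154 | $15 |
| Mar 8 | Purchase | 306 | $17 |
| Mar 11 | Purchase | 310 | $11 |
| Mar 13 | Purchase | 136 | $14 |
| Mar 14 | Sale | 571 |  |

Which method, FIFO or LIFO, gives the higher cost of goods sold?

FIFO COGS: 89 @ $19 + 86 @ $17 + 154 @ $15 + 242 @ $17 = $9,577
LIFO COGS: 136 @ $14 + 310 @ $11 + 125 @ $17 = $7,439

FIFO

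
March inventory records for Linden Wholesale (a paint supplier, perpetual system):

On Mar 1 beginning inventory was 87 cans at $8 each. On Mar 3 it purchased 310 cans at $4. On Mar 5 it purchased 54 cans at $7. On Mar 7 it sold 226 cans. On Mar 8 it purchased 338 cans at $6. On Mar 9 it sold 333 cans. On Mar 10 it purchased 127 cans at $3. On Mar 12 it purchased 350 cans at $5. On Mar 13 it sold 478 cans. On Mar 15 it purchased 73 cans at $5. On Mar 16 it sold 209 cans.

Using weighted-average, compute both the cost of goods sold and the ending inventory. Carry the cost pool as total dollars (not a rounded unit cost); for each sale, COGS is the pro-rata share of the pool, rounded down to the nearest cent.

After Mar 1: 87 on hand, pool $696.00 (≈ $8.0000 each)
After Mar 3: 397 on hand, pool $1,936.00 (≈ $4.8766 each)
After Mar 5: 451 on hand, pool $2,314.00 (≈ $5.1308 each)
Mar 7, sell 226: 226/451 × $2,314.00 → $1,159.56
After Mar 8: 563 on hand, pool $3,182.44 (≈ $5.6526 each)
Mar 9, sell 333: 333/563 × $3,182.44 → $1,882.33
After Mar 10: 357 on hand, pool $1,681.11 (≈ $4.7090 each)
After Mar 12: 707 on hand, pool $3,431.11 (≈ $4.8531 each)
Mar 13, sell 478: 478/707 × $3,431.11 → $2,319.76
After Mar 15: 302 on hand, pool $1,476.35 (≈ $4.8886 each)
Mar 16, sell 209: 209/302 × $1,476.35 → $1,021.71
Total COGS = $1,159.56 + $1,882.33 + $2,319.76 + $1,021.71 = $6,383.36
Ending inventory (cost pool remaining) = $454.64
Check: goods available $6,838.00 = COGS $6,383.36 + ending $454.64

COGS = $6,383.36; ending inventory = $454.64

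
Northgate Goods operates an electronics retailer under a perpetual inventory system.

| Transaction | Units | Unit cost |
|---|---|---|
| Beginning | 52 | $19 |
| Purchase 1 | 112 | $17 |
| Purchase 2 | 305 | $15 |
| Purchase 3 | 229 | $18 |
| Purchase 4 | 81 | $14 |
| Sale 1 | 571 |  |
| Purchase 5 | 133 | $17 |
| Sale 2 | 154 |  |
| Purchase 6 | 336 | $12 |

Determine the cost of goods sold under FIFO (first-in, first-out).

COGS = $11,967

Sale 1 (571) [FIFO — oldest first]: 52 @ $19 + 112 @ $17 + 305 @ $15 + 102 @ $18 = $9,303
Sale 2 (154) [FIFO — oldest first]: 127 @ $18 + 27 @ $14 = $2,664
Total COGS = $9,303 + $2,664 = $11,967
Ending inventory: 54 @ $14 + 133 @ $17 + 336 @ $12 = $7,049
Check: goods available $19,016 = COGS $11,967 + ending $7,049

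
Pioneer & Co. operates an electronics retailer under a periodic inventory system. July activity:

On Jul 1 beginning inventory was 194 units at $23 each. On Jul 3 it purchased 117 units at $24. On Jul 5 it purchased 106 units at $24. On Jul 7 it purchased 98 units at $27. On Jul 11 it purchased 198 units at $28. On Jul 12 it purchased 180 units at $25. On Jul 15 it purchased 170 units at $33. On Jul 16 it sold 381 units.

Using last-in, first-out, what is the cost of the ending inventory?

Jul 16, 381 sold [LIFO — newest first]: 170 @ $33 + 180 @ $25 + 31 @ $28 = $10,978
Ending inventory: 194 @ $23 + 117 @ $24 + 106 @ $24 + 98 @ $27 + 167 @ $28 = $17,136
Check: goods available $28,114 = COGS $10,978 + ending $17,136

Ending inventory = $17,136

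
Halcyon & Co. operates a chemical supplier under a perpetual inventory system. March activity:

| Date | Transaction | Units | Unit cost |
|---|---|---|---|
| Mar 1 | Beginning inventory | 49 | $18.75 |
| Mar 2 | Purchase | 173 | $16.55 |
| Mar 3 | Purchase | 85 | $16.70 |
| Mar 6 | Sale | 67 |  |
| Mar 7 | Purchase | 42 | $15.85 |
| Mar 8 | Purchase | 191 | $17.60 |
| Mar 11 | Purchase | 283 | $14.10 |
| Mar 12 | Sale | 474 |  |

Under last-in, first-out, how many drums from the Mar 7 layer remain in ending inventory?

Mar 6, 67 sold [LIFO — newest first]: 67 @ $16.70 = $1,118.90
Mar 12, 474 sold [LIFO — newest first]: 283 @ $14.10 + 191 @ $17.60 = $7,351.90
Total COGS = $1,118.90 + $7,351.90 = $8,470.80
Ending inventory: 49 @ $18.75 + 173 @ $16.55 + 18 @ $16.70 + 42 @ $15.85 = $4,748.20
Check: goods available $13,219.00 = COGS $8,470.80 + ending $4,748.20

42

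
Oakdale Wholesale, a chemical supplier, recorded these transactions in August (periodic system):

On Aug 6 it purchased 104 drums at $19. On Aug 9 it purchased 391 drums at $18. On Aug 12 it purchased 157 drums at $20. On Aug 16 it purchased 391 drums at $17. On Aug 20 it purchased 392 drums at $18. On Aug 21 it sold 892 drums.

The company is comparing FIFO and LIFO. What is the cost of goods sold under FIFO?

COGS = $16,234

FIFO COGS: 104 @ $19 + 391 @ $18 + 157 @ $20 + 240 @ $17 = $16,234
LIFO COGS: 392 @ $18 + 391 @ $17 + 109 @ $20 = $15,883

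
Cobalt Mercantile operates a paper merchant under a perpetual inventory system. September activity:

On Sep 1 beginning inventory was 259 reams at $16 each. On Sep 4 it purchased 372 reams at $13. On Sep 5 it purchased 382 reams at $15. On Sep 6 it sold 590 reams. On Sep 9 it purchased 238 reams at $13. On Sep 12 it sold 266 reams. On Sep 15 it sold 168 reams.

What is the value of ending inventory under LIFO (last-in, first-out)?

Ending inventory = $3,632

Sep 6, 590 sold [LIFO — newest first]: 382 @ $15 + 208 @ $13 = $8,434
Sep 12, 266 sold [LIFO — newest first]: 238 @ $13 + 28 @ $13 = $3,458
Sep 15, 168 sold [LIFO — newest first]: 136 @ $13 + 32 @ $16 = $2,280
Total COGS = $8,434 + $3,458 + $2,280 = $14,172
Ending inventory: 227 @ $16 = $3,632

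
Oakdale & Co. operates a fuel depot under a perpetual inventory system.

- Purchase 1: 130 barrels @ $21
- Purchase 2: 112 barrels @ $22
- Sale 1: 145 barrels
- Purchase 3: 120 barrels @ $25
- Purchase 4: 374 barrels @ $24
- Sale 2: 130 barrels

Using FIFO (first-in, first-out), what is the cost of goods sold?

Sale 1 (145) [FIFO — oldest first]: 130 @ $21 + 15 @ $22 = $3,060
Sale 2 (130) [FIFO — oldest first]: 97 @ $22 + 33 @ $25 = $2,959
Total COGS = $3,060 + $2,959 = $6,019
Ending inventory: 87 @ $25 + 374 @ $24 = $11,151
Check: goods available $17,170 = COGS $6,019 + ending $11,151

COGS = $6,019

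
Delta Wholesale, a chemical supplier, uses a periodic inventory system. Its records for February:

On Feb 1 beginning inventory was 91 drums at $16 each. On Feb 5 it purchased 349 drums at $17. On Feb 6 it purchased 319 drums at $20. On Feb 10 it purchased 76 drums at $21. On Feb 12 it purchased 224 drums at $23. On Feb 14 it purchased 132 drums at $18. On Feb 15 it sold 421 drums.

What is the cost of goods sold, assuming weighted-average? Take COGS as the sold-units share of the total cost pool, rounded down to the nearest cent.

COGS = $8,092.31

Feb 15, sell 421: 421/1191 × $22,893.00 → $8,092.31
Ending inventory (cost pool remaining) = $14,800.69
Check: goods available $22,893.00 = COGS $8,092.31 + ending $14,800.69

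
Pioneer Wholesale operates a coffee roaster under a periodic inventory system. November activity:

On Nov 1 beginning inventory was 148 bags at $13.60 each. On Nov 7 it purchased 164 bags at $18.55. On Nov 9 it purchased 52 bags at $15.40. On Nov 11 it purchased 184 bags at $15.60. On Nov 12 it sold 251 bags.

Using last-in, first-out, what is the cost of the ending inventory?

Nov 12, 251 sold [LIFO — newest first]: 184 @ $15.60 + 52 @ $15.40 + 15 @ $18.55 = $3,949.45
Ending inventory: 148 @ $13.60 + 149 @ $18.55 = $4,776.75

Ending inventory = $4,776.75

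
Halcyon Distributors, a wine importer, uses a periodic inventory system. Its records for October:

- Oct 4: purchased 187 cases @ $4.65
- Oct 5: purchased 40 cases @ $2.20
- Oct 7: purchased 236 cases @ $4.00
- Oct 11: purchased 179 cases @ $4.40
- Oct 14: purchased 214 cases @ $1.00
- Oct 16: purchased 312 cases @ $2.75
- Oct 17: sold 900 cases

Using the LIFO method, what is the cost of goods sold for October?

COGS = $2,639.60

Oct 17, 900 sold [LIFO — newest first]: 312 @ $2.75 + 214 @ $1.00 + 179 @ $4.40 + 195 @ $4.00 = $2,639.60
Ending inventory: 187 @ $4.65 + 40 @ $2.20 + 41 @ $4.00 = $1,121.55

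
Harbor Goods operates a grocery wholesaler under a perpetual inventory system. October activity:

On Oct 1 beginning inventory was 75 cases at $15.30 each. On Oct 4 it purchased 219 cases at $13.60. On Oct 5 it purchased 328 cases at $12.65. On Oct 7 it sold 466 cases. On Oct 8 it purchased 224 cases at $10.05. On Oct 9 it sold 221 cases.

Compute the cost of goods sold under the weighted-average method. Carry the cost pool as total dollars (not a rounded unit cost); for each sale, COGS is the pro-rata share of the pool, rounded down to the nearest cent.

COGS = $8,715.94

After Oct 1: 75 on hand, pool $1,147.50 (≈ $15.3000 each)
After Oct 4: 294 on hand, pool $4,125.90 (≈ $14.0337 each)
After Oct 5: 622 on hand, pool $8,275.10 (≈ $13.3040 each)
Oct 7, sell 466: 466/622 × $8,275.10 → $6,199.67
After Oct 8: 380 on hand, pool $4,326.63 (≈ $11.3859 each)
Oct 9, sell 221: 221/380 × $4,326.63 → $2,516.27
Total COGS = $6,199.67 + $2,516.27 = $8,715.94
Ending inventory (cost pool remaining) = $1,810.36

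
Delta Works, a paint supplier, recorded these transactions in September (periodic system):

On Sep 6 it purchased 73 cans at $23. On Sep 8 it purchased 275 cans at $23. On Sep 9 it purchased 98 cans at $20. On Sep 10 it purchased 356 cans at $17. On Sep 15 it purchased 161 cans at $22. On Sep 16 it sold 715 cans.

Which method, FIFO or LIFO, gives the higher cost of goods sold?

FIFO

FIFO COGS: 73 @ $23 + 275 @ $23 + 98 @ $20 + 269 @ $17 = $14,537
LIFO COGS: 161 @ $22 + 356 @ $17 + 98 @ $20 + 100 @ $23 = $13,854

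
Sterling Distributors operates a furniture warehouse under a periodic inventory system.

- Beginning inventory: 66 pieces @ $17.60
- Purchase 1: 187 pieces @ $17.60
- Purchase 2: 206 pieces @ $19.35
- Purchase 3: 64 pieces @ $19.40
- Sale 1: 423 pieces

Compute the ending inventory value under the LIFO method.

Sale 1 (423) [LIFO — newest first]: 64 @ $19.40 + 206 @ $19.35 + 153 @ $17.60 = $7,920.50
Ending inventory: 66 @ $17.60 + 34 @ $17.60 = $1,760.00

Ending inventory = $1,760.00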